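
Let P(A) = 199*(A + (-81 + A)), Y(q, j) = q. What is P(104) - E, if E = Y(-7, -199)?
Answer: 25280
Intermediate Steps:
E = -7
P(A) = -16119 + 398*A (P(A) = 199*(-81 + 2*A) = -16119 + 398*A)
P(104) - E = (-16119 + 398*104) - 1*(-7) = (-16119 + 41392) + 7 = 25273 + 7 = 25280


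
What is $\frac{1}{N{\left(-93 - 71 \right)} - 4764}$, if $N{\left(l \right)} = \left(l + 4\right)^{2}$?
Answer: $\frac{1}{20836} \approx 4.7994 \cdot 10^{-5}$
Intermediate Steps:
$N{\left(l \right)} = \left(4 + l\right)^{2}$
$\frac{1}{N{\left(-93 - 71 \right)} - 4764} = \frac{1}{\left(4 - 164\right)^{2} - 4764} = \frac{1}{\left(-160\right)^{2} - 4764} = \frac{1}{25600 - 4764} = \frac{1}{20836}$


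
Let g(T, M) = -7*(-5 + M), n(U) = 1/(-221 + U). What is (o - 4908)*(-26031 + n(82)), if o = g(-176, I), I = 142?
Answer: 21228624770/139 ≈ 1.5272e+8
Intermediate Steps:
g(T, M) = 35 - 7*M
o = -959 (o = 35 - 7*142 = 35 - 994 = -959)
(o - 4908)*(-26031 + n(82)) = (-959 - 4908)*(-26031 + 1/(-221 + 82)) = -5867*(-26031 + 1/(-139)) = -5867*(-26031 - 1/139) = -5867*(-3618310/139) = 21228624770/139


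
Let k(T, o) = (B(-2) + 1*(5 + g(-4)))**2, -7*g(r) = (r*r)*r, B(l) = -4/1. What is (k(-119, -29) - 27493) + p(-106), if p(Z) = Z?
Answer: -1347310/49 ≈ -27496.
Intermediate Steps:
B(l) = -4 (B(l) = -4*1 = -4)
g(r) = -r**3/7 (g(r) = -r*r*r/7 = -r**2*r/7 = -r**3/7)
k(T, o) = 5041/49 (k(T, o) = (-4 + 1*(5 - 1/7*(-4)**3))**2 = (-4 + 1*(5 - 1/7*(-64)))**2 = (-4 + 1*(5 + 64/7))**2 = (-4 + 1*(99/7))**2 = (-4 + 99/7)**2 = (71/7)**2 = 5041/49)
(k(-119, -29) - 27493) + p(-106) = (5041/49 - 27493) - 106 = -1342116/49 - 106 = -1347310/49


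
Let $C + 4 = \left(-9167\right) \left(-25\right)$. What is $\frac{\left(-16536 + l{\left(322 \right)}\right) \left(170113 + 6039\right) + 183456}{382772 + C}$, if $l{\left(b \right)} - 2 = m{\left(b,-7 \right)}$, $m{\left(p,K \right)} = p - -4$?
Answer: $- \frac{2854888160}{611943} \approx -4665.3$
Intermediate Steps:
$m{\left(p,K \right)} = 4 + p$ ($m{\left(p,K \right)} = p + 4 = 4 + p$)
$C = 229171$ ($C = -4 - -229175 = -4 + 229175 = 229171$)
$l{\left(b \right)} = 6 + b$ ($l{\left(b \right)} = 2 + \left(4 + b\right) = 6 + b$)
$\frac{\left(-16536 + l{\left(322 \right)}\right) \left(170113 + 6039\right) + 183456}{382772 + C} = \frac{\left(-16536 + \left(6 + 322\right)\right) \left(170113 + 6039\right) + 183456}{382772 + 229171} = \frac{\left(-16536 + 328\right) 176152 + 183456}{611943} = \left(\left(-16208\right) 176152 + 183456\right) \frac{1}{611943} = \left(-2855071616 + 183456\right) \frac{1}{611943} = \left(-2854888160\right) \frac{1}{611943} = - \frac{2854888160}{611943}$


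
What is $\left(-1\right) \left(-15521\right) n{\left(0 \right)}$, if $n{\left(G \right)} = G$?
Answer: $0$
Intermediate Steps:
$\left(-1\right) \left(-15521\right) n{\left(0 \right)} = \left(-1\right) \left(-15521\right) 0 = 15521 \cdot 0 = 0$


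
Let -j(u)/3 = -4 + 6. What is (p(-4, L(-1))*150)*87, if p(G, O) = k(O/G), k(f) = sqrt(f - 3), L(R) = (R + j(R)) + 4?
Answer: 19575*I ≈ 19575.0*I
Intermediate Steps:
j(u) = -6 (j(u) = -3*(-4 + 6) = -3*2 = -6)
L(R) = -2 + R (L(R) = (R - 6) + 4 = (-6 + R) + 4 = -2 + R)
k(f) = sqrt(-3 + f)
p(G, O) = sqrt(-3 + O/G)
(p(-4, L(-1))*150)*87 = (sqrt(-3 + (-2 - 1)/(-4))*150)*87 = (sqrt(-3 - 3*(-1/4))*150)*87 = (sqrt(-3 + 3/4)*150)*87 = (sqrt(-9/4)*150)*87 = ((3*I/2)*150)*87 = (225*I)*87 = 19575*I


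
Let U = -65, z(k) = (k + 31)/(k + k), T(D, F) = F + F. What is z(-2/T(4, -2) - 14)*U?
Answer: 2275/54 ≈ 42.130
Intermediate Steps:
T(D, F) = 2*F
z(k) = (31 + k)/(2*k) (z(k) = (31 + k)/((2*k)) = (31 + k)*(1/(2*k)) = (31 + k)/(2*k))
z(-2/T(4, -2) - 14)*U = ((31 + (-2/(2*(-2)) - 14))/(2*(-2/(2*(-2)) - 14)))*(-65) = ((31 + (-2/(-4) - 14))/(2*(-2/(-4) - 14)))*(-65) = ((31 + (-2*(-¼) - 14))/(2*(-2*(-¼) - 14)))*(-65) = ((31 + (½ - 14))/(2*(½ - 14)))*(-65) = ((31 - 27/2)/(2*(-27/2)))*(-65) = ((½)*(-2/27)*(35/2))*(-65) = -35/54*(-65) = 2275/54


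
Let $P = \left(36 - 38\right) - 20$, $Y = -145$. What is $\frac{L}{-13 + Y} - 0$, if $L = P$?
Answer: $\frac{11}{79} \approx 0.13924$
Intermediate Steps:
$P = -22$ ($P = -2 - 20 = -22$)
$L = -22$
$\frac{L}{-13 + Y} - 0 = \frac{1}{-13 - 145} \left(-22\right) - 0 = \frac{1}{-158} \left(-22\right) + 0 = \left(- \frac{1}{158}\right) \left(-22\right) + 0 = \frac{11}{79} + 0 = \frac{11}{79}$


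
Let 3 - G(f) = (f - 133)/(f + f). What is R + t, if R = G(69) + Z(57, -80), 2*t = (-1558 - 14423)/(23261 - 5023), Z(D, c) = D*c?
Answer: -11469193565/2516844 ≈ -4557.0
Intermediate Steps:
G(f) = 3 - (-133 + f)/(2*f) (G(f) = 3 - (f - 133)/(f + f) = 3 - (-133 + f)/(2*f))
t = -15981/36476 (t = ((-1558 - 14423)/(23261 - 5023))/2 = (-15981/18238)/2 = (-15981*1/18238)/2 = (1/2)*(-15981/18238) = -15981/36476 ≈ -0.43812)
R = -314401/69 (R = (1/2)*(133 + 5*69)/69 + 57*(-80) = (1/2)*(1/69)*(133 + 345) - 4560 = (1/2)*(1/69)*478 - 4560 = 239/69 - 4560 = -314401/69 ≈ -4556.5)
R + t = -314401/69 - 15981/36476 = -11469193565/2516844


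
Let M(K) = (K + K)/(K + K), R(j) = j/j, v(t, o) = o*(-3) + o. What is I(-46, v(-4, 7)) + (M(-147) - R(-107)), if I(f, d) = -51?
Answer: -51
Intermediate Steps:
v(t, o) = -2*o (v(t, o) = -3*o + o = -2*o)
R(j) = 1
M(K) = 1 (M(K) = (2*K)/((2*K)) = (2*K)*(1/(2*K)) = 1)
I(-46, v(-4, 7)) + (M(-147) - R(-107)) = -51 + (1 - 1*1) = -51 + (1 - 1) = -51 + 0 = -51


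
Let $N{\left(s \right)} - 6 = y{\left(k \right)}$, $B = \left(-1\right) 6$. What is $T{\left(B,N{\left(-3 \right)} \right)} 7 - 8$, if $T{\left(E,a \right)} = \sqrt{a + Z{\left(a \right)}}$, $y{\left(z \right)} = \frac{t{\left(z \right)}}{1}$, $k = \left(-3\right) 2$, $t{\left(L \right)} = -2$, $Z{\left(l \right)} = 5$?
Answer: $13$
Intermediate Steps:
$B = -6$
$k = -6$
$y{\left(z \right)} = -2$ ($y{\left(z \right)} = - \frac{2}{1} = \left(-2\right) 1 = -2$)
$N{\left(s \right)} = 4$ ($N{\left(s \right)} = 6 - 2 = 4$)
$T{\left(E,a \right)} = \sqrt{5 + a}$ ($T{\left(E,a \right)} = \sqrt{a + 5} = \sqrt{5 + a}$)
$T{\left(B,N{\left(-3 \right)} \right)} 7 - 8 = \sqrt{5 + 4} \cdot 7 - 8 = \sqrt{9} \cdot 7 - 8 = 3 \cdot 7 - 8 = 21 - 8 = 13$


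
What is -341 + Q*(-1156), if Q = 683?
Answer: -789889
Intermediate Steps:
-341 + Q*(-1156) = -341 + 683*(-1156) = -341 - 789548 = -789889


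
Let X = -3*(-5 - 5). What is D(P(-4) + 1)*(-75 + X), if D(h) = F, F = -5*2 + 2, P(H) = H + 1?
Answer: 360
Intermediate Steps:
P(H) = 1 + H
F = -8 (F = -10 + 2 = -8)
D(h) = -8
X = 30 (X = -3*(-10) = 30)
D(P(-4) + 1)*(-75 + X) = -8*(-75 + 30) = -8*(-45) = 360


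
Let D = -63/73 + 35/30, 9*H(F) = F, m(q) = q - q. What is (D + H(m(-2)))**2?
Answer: 17689/191844 ≈ 0.092205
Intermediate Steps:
m(q) = 0
H(F) = F/9
D = 133/438 (D = -63*1/73 + 35*(1/30) = -63/73 + 7/6 = 133/438 ≈ 0.30365)
(D + H(m(-2)))**2 = (133/438 + (1/9)*0)**2 = (133/438 + 0)**2 = (133/438)**2 = 17689/191844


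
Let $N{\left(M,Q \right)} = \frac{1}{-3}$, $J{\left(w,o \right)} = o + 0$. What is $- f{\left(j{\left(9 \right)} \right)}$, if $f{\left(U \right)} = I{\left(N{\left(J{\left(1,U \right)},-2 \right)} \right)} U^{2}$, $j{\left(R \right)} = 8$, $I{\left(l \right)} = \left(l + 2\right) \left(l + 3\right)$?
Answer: $- \frac{2560}{9} \approx -284.44$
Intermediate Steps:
$J{\left(w,o \right)} = o$
$N{\left(M,Q \right)} = - \frac{1}{3}$
$I{\left(l \right)} = \left(2 + l\right) \left(3 + l\right)$
$f{\left(U \right)} = \frac{40 U^{2}}{9}$ ($f{\left(U \right)} = \left(6 + \left(- \frac{1}{3}\right)^{2} + 5 \left(- \frac{1}{3}\right)\right) U^{2} = \left(6 + \frac{1}{9} - \frac{5}{3}\right) U^{2} = \frac{40 U^{2}}{9}$)
$- f{\left(j{\left(9 \right)} \right)} = - \frac{40 \cdot 8^{2}}{9} = - \frac{40 \cdot 64}{9} = \left(-1\right) \frac{2560}{9} = - \frac{2560}{9}$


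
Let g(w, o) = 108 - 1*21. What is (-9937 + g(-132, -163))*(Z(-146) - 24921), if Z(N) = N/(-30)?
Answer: 736271740/3 ≈ 2.4542e+8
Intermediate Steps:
g(w, o) = 87 (g(w, o) = 108 - 21 = 87)
Z(N) = -N/30 (Z(N) = N*(-1/30) = -N/30)
(-9937 + g(-132, -163))*(Z(-146) - 24921) = (-9937 + 87)*(-1/30*(-146) - 24921) = -9850*(73/15 - 24921) = -9850*(-373742/15) = 736271740/3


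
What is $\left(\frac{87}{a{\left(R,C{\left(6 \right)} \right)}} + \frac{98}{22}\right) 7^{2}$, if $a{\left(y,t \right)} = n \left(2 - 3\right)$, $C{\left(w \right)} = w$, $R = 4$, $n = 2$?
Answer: $- \frac{42091}{22} \approx -1913.2$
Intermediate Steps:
$a{\left(y,t \right)} = -2$ ($a{\left(y,t \right)} = 2 \left(2 - 3\right) = 2 \left(-1\right) = -2$)
$\left(\frac{87}{a{\left(R,C{\left(6 \right)} \right)}} + \frac{98}{22}\right) 7^{2} = \left(\frac{87}{-2} + \frac{98}{22}\right) 7^{2} = \left(87 \left(- \frac{1}{2}\right) + 98 \cdot \frac{1}{22}\right) 49 = \left(- \frac{87}{2} + \frac{49}{11}\right) 49 = \left(- \frac{859}{22}\right) 49 = - \frac{42091}{22}$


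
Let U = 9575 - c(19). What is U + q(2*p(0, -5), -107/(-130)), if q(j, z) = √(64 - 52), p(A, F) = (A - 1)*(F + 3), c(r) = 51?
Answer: 9524 + 2*√3 ≈ 9527.5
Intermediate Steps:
p(A, F) = (-1 + A)*(3 + F)
q(j, z) = 2*√3 (q(j, z) = √12 = 2*√3)
U = 9524 (U = 9575 - 1*51 = 9575 - 51 = 9524)
U + q(2*p(0, -5), -107/(-130)) = 9524 + 2*√3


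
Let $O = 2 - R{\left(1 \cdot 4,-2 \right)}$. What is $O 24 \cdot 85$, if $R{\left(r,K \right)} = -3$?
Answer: $10200$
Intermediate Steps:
$O = 5$ ($O = 2 - -3 = 2 + 3 = 5$)
$O 24 \cdot 85 = 5 \cdot 24 \cdot 85 = 120 \cdot 85 = 10200$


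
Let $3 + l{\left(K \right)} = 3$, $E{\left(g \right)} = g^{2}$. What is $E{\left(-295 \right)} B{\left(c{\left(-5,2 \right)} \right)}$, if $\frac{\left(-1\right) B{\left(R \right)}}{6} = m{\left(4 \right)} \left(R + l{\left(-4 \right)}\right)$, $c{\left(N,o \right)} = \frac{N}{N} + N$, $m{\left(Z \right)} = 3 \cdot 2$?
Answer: $12531600$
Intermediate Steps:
$m{\left(Z \right)} = 6$
$l{\left(K \right)} = 0$ ($l{\left(K \right)} = -3 + 3 = 0$)
$c{\left(N,o \right)} = 1 + N$
$B{\left(R \right)} = - 36 R$ ($B{\left(R \right)} = - 6 \cdot 6 \left(R + 0\right) = - 6 \cdot 6 R = - 36 R$)
$E{\left(-295 \right)} B{\left(c{\left(-5,2 \right)} \right)} = \left(-295\right)^{2} \left(- 36 \left(1 - 5\right)\right) = 87025 \left(\left(-36\right) \left(-4\right)\right) = 87025 \cdot 144 = 12531600$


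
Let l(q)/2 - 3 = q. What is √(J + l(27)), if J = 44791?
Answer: √44851 ≈ 211.78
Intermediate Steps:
l(q) = 6 + 2*q
√(J + l(27)) = √(44791 + (6 + 2*27)) = √(44791 + (6 + 54)) = √(44791 + 60) = √44851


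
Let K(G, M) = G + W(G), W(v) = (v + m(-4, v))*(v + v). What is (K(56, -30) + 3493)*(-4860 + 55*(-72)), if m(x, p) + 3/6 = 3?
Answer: -89090820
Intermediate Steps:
m(x, p) = 5/2 (m(x, p) = -½ + 3 = 5/2)
W(v) = 2*v*(5/2 + v) (W(v) = (v + 5/2)*(v + v) = (5/2 + v)*(2*v) = 2*v*(5/2 + v))
K(G, M) = G + G*(5 + 2*G)
(K(56, -30) + 3493)*(-4860 + 55*(-72)) = (2*56*(3 + 56) + 3493)*(-4860 + 55*(-72)) = (2*56*59 + 3493)*(-4860 - 3960) = (6608 + 3493)*(-8820) = 10101*(-8820) = -89090820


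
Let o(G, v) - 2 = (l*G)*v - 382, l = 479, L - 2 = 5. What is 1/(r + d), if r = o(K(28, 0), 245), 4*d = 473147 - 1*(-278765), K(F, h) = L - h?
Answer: 1/1009083 ≈ 9.9100e-7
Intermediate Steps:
L = 7 (L = 2 + 5 = 7)
K(F, h) = 7 - h
d = 187978 (d = (473147 - 1*(-278765))/4 = (473147 + 278765)/4 = (1/4)*751912 = 187978)
o(G, v) = -380 + 479*G*v (o(G, v) = 2 + ((479*G)*v - 382) = 2 + (479*G*v - 382) = 2 + (-382 + 479*G*v) = -380 + 479*G*v)
r = 821105 (r = -380 + 479*(7 - 1*0)*245 = -380 + 479*(7 + 0)*245 = -380 + 479*7*245 = -380 + 821485 = 821105)
1/(r + d) = 1/(821105 + 187978) = 1/1009083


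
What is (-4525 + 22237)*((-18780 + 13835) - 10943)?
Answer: -281408256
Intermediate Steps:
(-4525 + 22237)*((-18780 + 13835) - 10943) = 17712*(-4945 - 10943) = 17712*(-15888) = -281408256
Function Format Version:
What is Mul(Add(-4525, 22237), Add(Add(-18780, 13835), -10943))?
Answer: -281408256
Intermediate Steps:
Mul(Add(-4525, 22237), Add(Add(-18780, 13835), -10943)) = Mul(17712, Add(-4945, -10943)) = Mul(17712, -15888) = -281408256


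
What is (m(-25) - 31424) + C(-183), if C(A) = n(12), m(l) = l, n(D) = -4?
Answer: -31453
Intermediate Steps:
C(A) = -4
(m(-25) - 31424) + C(-183) = (-25 - 31424) - 4 = -31449 - 4 = -31453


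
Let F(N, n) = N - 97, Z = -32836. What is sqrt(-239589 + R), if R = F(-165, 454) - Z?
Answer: I*sqrt(207015) ≈ 454.99*I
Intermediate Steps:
F(N, n) = -97 + N
R = 32574 (R = (-97 - 165) - 1*(-32836) = -262 + 32836 = 32574)
sqrt(-239589 + R) = sqrt(-239589 + 32574) = sqrt(-207015) = I*sqrt(207015)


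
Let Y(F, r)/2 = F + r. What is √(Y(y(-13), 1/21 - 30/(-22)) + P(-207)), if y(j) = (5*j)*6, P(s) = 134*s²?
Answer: √306344904558/231 ≈ 2396.0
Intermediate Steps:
y(j) = 30*j
Y(F, r) = 2*F + 2*r (Y(F, r) = 2*(F + r) = 2*F + 2*r)
√(Y(y(-13), 1/21 - 30/(-22)) + P(-207)) = √((2*(30*(-13)) + 2*(1/21 - 30/(-22))) + 134*(-207)²) = √((2*(-390) + 2*(1*(1/21) - 30*(-1/22))) + 134*42849) = √((-780 + 2*(1/21 + 15/11)) + 5741766) = √((-780 + 2*(326/231)) + 5741766) = √((-780 + 652/231) + 5741766) = √(-179528/231 + 5741766) = √(1326168418/231) = √306344904558/231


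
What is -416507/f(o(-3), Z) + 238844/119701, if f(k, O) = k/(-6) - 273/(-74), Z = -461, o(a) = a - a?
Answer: -40541772766/359103 ≈ -1.1290e+5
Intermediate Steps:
o(a) = 0
f(k, O) = 273/74 - k/6 (f(k, O) = k*(-⅙) - 273*(-1/74) = -k/6 + 273/74 = 273/74 - k/6)
-416507/f(o(-3), Z) + 238844/119701 = -416507/(273/74 - ⅙*0) + 238844/119701 = -416507/(273/74 + 0) + 238844*(1/119701) = -416507/273/74 + 238844/119701 = -416507*74/273 + 238844/119701 = -338698/3 + 238844/119701 = -40541772766/359103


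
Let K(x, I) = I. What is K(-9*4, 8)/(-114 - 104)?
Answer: -4/109 ≈ -0.036697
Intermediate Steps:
K(-9*4, 8)/(-114 - 104) = 8/(-114 - 104) = 8/(-218) = -1/218*8 = -4/109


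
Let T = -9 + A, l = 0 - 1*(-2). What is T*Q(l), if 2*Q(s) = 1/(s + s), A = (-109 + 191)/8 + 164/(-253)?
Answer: 609/8096 ≈ 0.075222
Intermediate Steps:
l = 2 (l = 0 + 2 = 2)
A = 9717/1012 (A = 82*(1/8) + 164*(-1/253) = 41/4 - 164/253 = 9717/1012 ≈ 9.6018)
Q(s) = 1/(4*s) (Q(s) = 1/(2*(s + s)) = 1/(2*((2*s))) = (1/(2*s))/2 = 1/(4*s))
T = 609/1012 (T = -9 + 9717/1012 = 609/1012 ≈ 0.60178)
T*Q(l) = 609*((1/4)/2)/1012 = 609*((1/4)*(1/2))/1012 = (609/1012)*(1/8) = 609/8096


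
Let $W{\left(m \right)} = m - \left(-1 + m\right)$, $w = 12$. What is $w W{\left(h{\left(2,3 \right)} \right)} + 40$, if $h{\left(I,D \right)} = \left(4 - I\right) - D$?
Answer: $52$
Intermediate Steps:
$h{\left(I,D \right)} = 4 - D - I$
$W{\left(m \right)} = 1$
$w W{\left(h{\left(2,3 \right)} \right)} + 40 = 12 \cdot 1 + 40 = 12 + 40 = 52$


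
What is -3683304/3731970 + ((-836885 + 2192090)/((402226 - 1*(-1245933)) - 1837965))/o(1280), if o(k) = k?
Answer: -29997415971819/30222946040320 ≈ -0.99254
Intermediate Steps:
-3683304/3731970 + ((-836885 + 2192090)/((402226 - 1*(-1245933)) - 1837965))/o(1280) = -3683304/3731970 + ((-836885 + 2192090)/((402226 - 1*(-1245933)) - 1837965))/1280 = -3683304*1/3731970 + (1355205/((402226 + 1245933) - 1837965))*(1/1280) = -613884/621995 + (1355205/(1648159 - 1837965))*(1/1280) = -613884/621995 + (1355205/(-189806))*(1/1280) = -613884/621995 + (1355205*(-1/189806))*(1/1280) = -613884/621995 - 1355205/189806*1/1280 = -613884/621995 - 271041/48590336 = -29997415971819/30222946040320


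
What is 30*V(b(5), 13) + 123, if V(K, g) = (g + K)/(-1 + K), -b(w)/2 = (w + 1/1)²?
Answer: 10749/73 ≈ 147.25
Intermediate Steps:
b(w) = -2*(1 + w)² (b(w) = -2*(w + 1/1)² = -2*(w + 1)² = -2*(1 + w)²)
V(K, g) = (K + g)/(-1 + K)
30*V(b(5), 13) + 123 = 30*((-2*(1 + 5)² + 13)/(-1 - 2*(1 + 5)²)) + 123 = 30*((-2*6² + 13)/(-1 - 2*6²)) + 123 = 30*((-2*36 + 13)/(-1 - 2*36)) + 123 = 30*((-72 + 13)/(-1 - 72)) + 123 = 30*(-59/(-73)) + 123 = 30*(-1/73*(-59)) + 123 = 30*(59/73) + 123 = 1770/73 + 123 = 10749/73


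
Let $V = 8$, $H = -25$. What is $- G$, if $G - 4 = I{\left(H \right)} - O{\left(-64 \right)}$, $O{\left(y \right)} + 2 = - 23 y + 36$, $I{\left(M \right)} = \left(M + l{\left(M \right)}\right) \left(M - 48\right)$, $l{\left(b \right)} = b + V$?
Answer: $-1564$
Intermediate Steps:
$l{\left(b \right)} = 8 + b$ ($l{\left(b \right)} = b + 8 = 8 + b$)
$I{\left(M \right)} = \left(-48 + M\right) \left(8 + 2 M\right)$ ($I{\left(M \right)} = \left(M + \left(8 + M\right)\right) \left(M - 48\right) = \left(8 + 2 M\right) \left(-48 + M\right) = \left(-48 + M\right) \left(8 + 2 M\right)$)
$O{\left(y \right)} = 34 - 23 y$ ($O{\left(y \right)} = -2 - \left(-36 + 23 y\right) = 34 - 23 y$)
$G = 1564$ ($G = 4 - \left(-3032 + 1472\right) = 4 + \left(\left(-384 + 2200 + 2 \cdot 625\right) - \left(34 + 1472\right)\right) = 4 + \left(\left(-384 + 2200 + 1250\right) - 1506\right) = 4 + \left(3066 - 1506\right) = 4 + 1560 = 1564$)
$- G = \left(-1\right) 1564 = -1564$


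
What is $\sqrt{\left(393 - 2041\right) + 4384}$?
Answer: $12 \sqrt{19} \approx 52.307$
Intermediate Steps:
$\sqrt{\left(393 - 2041\right) + 4384} = \sqrt{-1648 + 4384} = \sqrt{2736} = 12 \sqrt{19}$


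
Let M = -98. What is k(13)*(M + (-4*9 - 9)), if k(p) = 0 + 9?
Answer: -1287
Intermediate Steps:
k(p) = 9
k(13)*(M + (-4*9 - 9)) = 9*(-98 + (-4*9 - 9)) = 9*(-98 + (-36 - 9)) = 9*(-98 - 45) = 9*(-143) = -1287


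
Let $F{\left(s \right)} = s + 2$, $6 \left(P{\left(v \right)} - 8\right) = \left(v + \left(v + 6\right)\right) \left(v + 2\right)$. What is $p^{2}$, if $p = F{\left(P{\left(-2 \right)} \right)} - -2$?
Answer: $144$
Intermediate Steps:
$P{\left(v \right)} = 8 + \frac{\left(2 + v\right) \left(6 + 2 v\right)}{6}$ ($P{\left(v \right)} = 8 + \frac{\left(v + \left(v + 6\right)\right) \left(v + 2\right)}{6} = 8 + \frac{\left(v + \left(6 + v\right)\right) \left(2 + v\right)}{6} = 8 + \frac{\left(6 + 2 v\right) \left(2 + v\right)}{6} = 8 + \frac{\left(2 + v\right) \left(6 + 2 v\right)}{6}$)
$F{\left(s \right)} = 2 + s$
$p = 12$ ($p = \left(2 + \left(10 + \frac{\left(-2\right)^{2}}{3} + \frac{5}{3} \left(-2\right)\right)\right) - -2 = \left(2 + \left(10 + \frac{1}{3} \cdot 4 - \frac{10}{3}\right)\right) + 2 = \left(2 + \left(10 + \frac{4}{3} - \frac{10}{3}\right)\right) + 2 = \left(2 + 8\right) + 2 = 10 + 2 = 12$)
$p^{2} = 12^{2} = 144$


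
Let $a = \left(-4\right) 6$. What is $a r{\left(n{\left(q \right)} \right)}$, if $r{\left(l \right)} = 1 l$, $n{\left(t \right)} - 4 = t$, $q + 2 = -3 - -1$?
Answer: $0$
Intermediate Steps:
$q = -4$ ($q = -2 - 2 = -4$)
$n{\left(t \right)} = 4 + t$
$a = -24$
$r{\left(l \right)} = l$
$a r{\left(n{\left(q \right)} \right)} = - 24 \left(4 - 4\right) = \left(-24\right) 0 = 0$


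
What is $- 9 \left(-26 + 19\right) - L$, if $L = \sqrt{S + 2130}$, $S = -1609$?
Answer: $63 - \sqrt{521} \approx 40.175$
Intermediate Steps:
$L = \sqrt{521}$ ($L = \sqrt{-1609 + 2130} = \sqrt{521} \approx 22.825$)
$- 9 \left(-26 + 19\right) - L = - 9 \left(-26 + 19\right) - \sqrt{521} = \left(-9\right) \left(-7\right) - \sqrt{521} = 63 - \sqrt{521}$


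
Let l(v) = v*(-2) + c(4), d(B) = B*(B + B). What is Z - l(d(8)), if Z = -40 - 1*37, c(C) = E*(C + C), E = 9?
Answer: 107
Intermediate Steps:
d(B) = 2*B² (d(B) = B*(2*B) = 2*B²)
c(C) = 18*C (c(C) = 9*(C + C) = 9*(2*C) = 18*C)
l(v) = 72 - 2*v (l(v) = v*(-2) + 18*4 = -2*v + 72 = 72 - 2*v)
Z = -77 (Z = -40 - 37 = -77)
Z - l(d(8)) = -77 - (72 - 4*8²) = -77 - (72 - 4*64) = -77 - (72 - 2*128) = -77 - (72 - 256) = -77 - 1*(-184) = -77 + 184 = 107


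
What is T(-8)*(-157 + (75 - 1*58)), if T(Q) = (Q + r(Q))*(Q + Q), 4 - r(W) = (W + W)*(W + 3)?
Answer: -188160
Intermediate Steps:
r(W) = 4 - 2*W*(3 + W) (r(W) = 4 - (W + W)*(W + 3) = 4 - 2*W*(3 + W))
T(Q) = 2*Q*(4 - 5*Q - 2*Q²) (T(Q) = (Q + (4 - 6*Q - 2*Q²))*(Q + Q) = (4 - 5*Q - 2*Q²)*(2*Q) = 2*Q*(4 - 5*Q - 2*Q²))
T(-8)*(-157 + (75 - 1*58)) = (2*(-8)*(4 - 5*(-8) - 2*(-8)²))*(-157 + (75 - 1*58)) = (2*(-8)*(4 + 40 - 2*64))*(-157 + (75 - 58)) = (2*(-8)*(4 + 40 - 128))*(-157 + 17) = (2*(-8)*(-84))*(-140) = 1344*(-140) = -188160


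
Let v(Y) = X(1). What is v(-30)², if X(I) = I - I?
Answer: 0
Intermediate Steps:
X(I) = 0
v(Y) = 0
v(-30)² = 0² = 0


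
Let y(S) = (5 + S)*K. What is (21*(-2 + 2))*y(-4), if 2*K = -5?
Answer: 0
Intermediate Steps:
K = -5/2 (K = (½)*(-5) = -5/2 ≈ -2.5000)
y(S) = -25/2 - 5*S/2 (y(S) = (5 + S)*(-5/2) = -25/2 - 5*S/2)
(21*(-2 + 2))*y(-4) = (21*(-2 + 2))*(-25/2 - 5/2*(-4)) = (21*0)*(-25/2 + 10) = 0*(-5/2) = 0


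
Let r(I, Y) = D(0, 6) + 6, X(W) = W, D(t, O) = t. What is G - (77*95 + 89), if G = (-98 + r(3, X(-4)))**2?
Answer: 1060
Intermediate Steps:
r(I, Y) = 6 (r(I, Y) = 0 + 6 = 6)
G = 8464 (G = (-98 + 6)**2 = (-92)**2 = 8464)
G - (77*95 + 89) = 8464 - (77*95 + 89) = 8464 - (7315 + 89) = 8464 - 1*7404 = 8464 - 7404 = 1060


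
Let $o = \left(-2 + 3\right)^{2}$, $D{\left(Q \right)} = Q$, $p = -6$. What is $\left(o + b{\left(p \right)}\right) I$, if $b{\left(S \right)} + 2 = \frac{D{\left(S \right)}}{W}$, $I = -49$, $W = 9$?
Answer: $\frac{245}{3} \approx 81.667$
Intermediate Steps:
$o = 1$ ($o = 1^{2} = 1$)
$b{\left(S \right)} = -2 + \frac{S}{9}$
$\left(o + b{\left(p \right)}\right) I = \left(1 + \left(-2 + \frac{1}{9} \left(-6\right)\right)\right) \left(-49\right) = \left(1 - \frac{8}{3}\right) \left(-49\right) = \left(- \frac{5}{3}\right) \left(-49\right) = \frac{245}{3}$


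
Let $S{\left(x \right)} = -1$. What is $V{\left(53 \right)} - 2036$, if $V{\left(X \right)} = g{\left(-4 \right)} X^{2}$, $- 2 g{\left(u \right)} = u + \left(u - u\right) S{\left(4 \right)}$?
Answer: $3582$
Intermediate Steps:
$g{\left(u \right)} = - \frac{u}{2}$ ($g{\left(u \right)} = - \frac{u + \left(u - u\right) \left(-1\right)}{2} = - \frac{u + 0 \left(-1\right)}{2} = - \frac{u + 0}{2} = - \frac{u}{2}$)
$V{\left(X \right)} = 2 X^{2}$ ($V{\left(X \right)} = \left(- \frac{1}{2}\right) \left(-4\right) X^{2} = 2 X^{2}$)
$V{\left(53 \right)} - 2036 = 2 \cdot 53^{2} - 2036 = 2 \cdot 2809 - 2036 = 5618 - 2036 = 3582$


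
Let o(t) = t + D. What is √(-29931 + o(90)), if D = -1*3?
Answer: 6*I*√829 ≈ 172.75*I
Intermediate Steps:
D = -3
o(t) = -3 + t (o(t) = t - 3 = -3 + t)
√(-29931 + o(90)) = √(-29931 + (-3 + 90)) = √(-29931 + 87) = √(-29844) = 6*I*√829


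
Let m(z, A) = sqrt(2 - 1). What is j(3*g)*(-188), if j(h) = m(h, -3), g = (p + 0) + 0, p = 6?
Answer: -188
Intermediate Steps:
m(z, A) = 1 (m(z, A) = sqrt(1) = 1)
g = 6 (g = (6 + 0) + 0 = 6 + 0 = 6)
j(h) = 1
j(3*g)*(-188) = 1*(-188) = -188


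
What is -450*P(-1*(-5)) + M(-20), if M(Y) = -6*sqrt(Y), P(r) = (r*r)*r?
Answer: -56250 - 12*I*sqrt(5) ≈ -56250.0 - 26.833*I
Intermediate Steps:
P(r) = r**3 (P(r) = r**2*r = r**3)
-450*P(-1*(-5)) + M(-20) = -450*(-1*(-5))**3 - 12*I*sqrt(5) = -450*5**3 - 12*I*sqrt(5) = -450*125 - 12*I*sqrt(5) = -56250 - 12*I*sqrt(5)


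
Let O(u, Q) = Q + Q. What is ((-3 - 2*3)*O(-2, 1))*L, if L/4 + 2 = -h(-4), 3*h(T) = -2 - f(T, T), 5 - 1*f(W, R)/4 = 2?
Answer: -192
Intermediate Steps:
O(u, Q) = 2*Q
f(W, R) = 12 (f(W, R) = 20 - 4*2 = 20 - 8 = 12)
h(T) = -14/3 (h(T) = (-2 - 1*12)/3 = (-2 - 12)/3 = (1/3)*(-14) = -14/3)
L = 32/3 (L = -8 + 4*(-1*(-14/3)) = -8 + 4*(14/3) = -8 + 56/3 = 32/3 ≈ 10.667)
((-3 - 2*3)*O(-2, 1))*L = ((-3 - 2*3)*(2*1))*(32/3) = ((-3 - 6)*2)*(32/3) = -9*2*(32/3) = -18*32/3 = -192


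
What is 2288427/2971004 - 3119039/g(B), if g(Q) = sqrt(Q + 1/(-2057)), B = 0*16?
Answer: 2288427/2971004 + 34309429*I*sqrt(17) ≈ 0.77025 + 1.4146e+8*I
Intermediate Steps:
B = 0
g(Q) = sqrt(-1/2057 + Q) (g(Q) = sqrt(Q - 1/2057) = sqrt(-1/2057 + Q))
2288427/2971004 - 3119039/g(B) = 2288427/2971004 - 3119039*187/sqrt(-17 + 34969*0) = 2288427*(1/2971004) - 3119039*187/sqrt(-17 + 0) = 2288427/2971004 - 3119039*(-11*I*sqrt(17)) = 2288427/2971004 - (-34309429)*I*sqrt(17) = 2288427/2971004 + 34309429*I*sqrt(17)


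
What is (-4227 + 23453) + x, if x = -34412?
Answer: -15186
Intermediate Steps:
(-4227 + 23453) + x = (-4227 + 23453) - 34412 = 19226 - 34412 = -15186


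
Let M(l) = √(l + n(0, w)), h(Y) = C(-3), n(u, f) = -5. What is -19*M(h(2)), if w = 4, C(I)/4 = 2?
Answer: -19*√3 ≈ -32.909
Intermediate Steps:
C(I) = 8 (C(I) = 4*2 = 8)
h(Y) = 8
M(l) = √(-5 + l) (M(l) = √(l - 5) = √(-5 + l))
-19*M(h(2)) = -19*√(-5 + 8) = -19*√3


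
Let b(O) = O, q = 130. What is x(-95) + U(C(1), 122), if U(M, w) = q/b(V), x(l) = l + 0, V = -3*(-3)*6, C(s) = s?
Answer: -2500/27 ≈ -92.593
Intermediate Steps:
V = 54 (V = 9*6 = 54)
x(l) = l
U(M, w) = 65/27 (U(M, w) = 130/54 = 130*(1/54) = 65/27)
x(-95) + U(C(1), 122) = -95 + 65/27 = -2500/27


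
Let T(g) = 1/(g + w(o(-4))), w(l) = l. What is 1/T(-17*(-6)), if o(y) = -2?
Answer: 100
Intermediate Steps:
T(g) = 1/(-2 + g) (T(g) = 1/(g - 2) = 1/(-2 + g))
1/T(-17*(-6)) = 1/(1/(-2 - 17*(-6))) = 1/(1/(-2 + 102)) = 1/(1/100) = 100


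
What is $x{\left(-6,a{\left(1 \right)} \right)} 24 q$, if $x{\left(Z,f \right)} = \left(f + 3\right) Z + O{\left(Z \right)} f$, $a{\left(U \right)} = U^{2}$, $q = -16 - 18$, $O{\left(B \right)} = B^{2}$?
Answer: $-9792$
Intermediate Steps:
$q = -34$
$x{\left(Z,f \right)} = Z \left(3 + f\right) + f Z^{2}$ ($x{\left(Z,f \right)} = \left(f + 3\right) Z + Z^{2} f = \left(3 + f\right) Z + f Z^{2} = Z \left(3 + f\right) + f Z^{2}$)
$x{\left(-6,a{\left(1 \right)} \right)} 24 q = - 6 \left(3 + 1^{2} - 6 \cdot 1^{2}\right) 24 \left(-34\right) = - 6 \left(3 + 1 - 6\right) 24 \left(-34\right) = \left(-6\right) \left(-2\right) 24 \left(-34\right) = 12 \cdot 24 \left(-34\right) = 288 \left(-34\right) = -9792$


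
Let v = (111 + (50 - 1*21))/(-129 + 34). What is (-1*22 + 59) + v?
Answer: 675/19 ≈ 35.526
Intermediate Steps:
v = -28/19 (v = (111 + (50 - 21))/(-95) = (111 + 29)*(-1/95) = 140*(-1/95) = -28/19 ≈ -1.4737)
(-1*22 + 59) + v = (-1*22 + 59) - 28/19 = (-22 + 59) - 28/19 = 37 - 28/19 = 675/19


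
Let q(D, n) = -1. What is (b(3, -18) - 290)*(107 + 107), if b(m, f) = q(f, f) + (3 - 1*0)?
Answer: -61632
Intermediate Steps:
b(m, f) = 2 (b(m, f) = -1 + (3 - 1*0) = -1 + (3 + 0) = -1 + 3 = 2)
(b(3, -18) - 290)*(107 + 107) = (2 - 290)*(107 + 107) = -288*214 = -61632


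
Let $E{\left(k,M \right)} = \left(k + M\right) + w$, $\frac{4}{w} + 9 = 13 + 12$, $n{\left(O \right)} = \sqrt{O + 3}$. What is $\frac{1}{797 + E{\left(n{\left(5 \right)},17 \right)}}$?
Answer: $\frac{13028}{10607921} - \frac{32 \sqrt{2}}{10607921} \approx 0.0012239$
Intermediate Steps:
$n{\left(O \right)} = \sqrt{3 + O}$
$w = \frac{1}{4}$ ($w = \frac{4}{-9 + \left(13 + 12\right)} = \frac{4}{-9 + 25} = \frac{4}{16} = 4 \cdot \frac{1}{16} = \frac{1}{4} \approx 0.25$)
$E{\left(k,M \right)} = \frac{1}{4} + M + k$ ($E{\left(k,M \right)} = \left(k + M\right) + \frac{1}{4} = \left(M + k\right) + \frac{1}{4} = \frac{1}{4} + M + k$)
$\frac{1}{797 + E{\left(n{\left(5 \right)},17 \right)}} = \frac{1}{797 + \left(\frac{1}{4} + 17 + \sqrt{3 + 5}\right)} = \frac{1}{797 + \left(\frac{1}{4} + 17 + \sqrt{8}\right)} = \frac{1}{797 + \left(\frac{1}{4} + 17 + 2 \sqrt{2}\right)} = \frac{1}{797 + \left(\frac{69}{4} + 2 \sqrt{2}\right)} = \frac{1}{\frac{3257}{4} + 2 \sqrt{2}}$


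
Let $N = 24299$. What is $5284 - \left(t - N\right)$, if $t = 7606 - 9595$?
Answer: $31572$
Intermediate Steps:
$t = -1989$
$5284 - \left(t - N\right) = 5284 - \left(-1989 - 24299\right) = 5284 - -26288 = 5284 + 26288 = 31572$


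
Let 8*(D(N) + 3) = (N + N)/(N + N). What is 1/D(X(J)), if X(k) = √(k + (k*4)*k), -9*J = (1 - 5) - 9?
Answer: -8/23 ≈ -0.34783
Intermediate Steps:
J = 13/9 (J = -((1 - 5) - 9)/9 = -(-4 - 9)/9 = -⅑*(-13) = 13/9 ≈ 1.4444)
X(k) = √(k + 4*k²) (X(k) = √(k + (4*k)*k) = √(k + 4*k²))
D(N) = -23/8 (D(N) = -3 + ((N + N)/(N + N))/8 = -3 + ((2*N)/((2*N)))/8 = -3 + ((2*N)*(1/(2*N)))/8 = -3 + (⅛)*1 = -3 + ⅛ = -23/8)
1/D(X(J)) = 1/(-23/8) = -8/23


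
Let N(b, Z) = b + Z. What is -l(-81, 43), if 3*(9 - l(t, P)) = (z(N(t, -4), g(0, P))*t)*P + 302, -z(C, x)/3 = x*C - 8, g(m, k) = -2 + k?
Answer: -36498082/3 ≈ -1.2166e+7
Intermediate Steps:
N(b, Z) = Z + b
z(C, x) = 24 - 3*C*x (z(C, x) = -3*(x*C - 8) = -3*(C*x - 8) = -3*(-8 + C*x) = 24 - 3*C*x)
l(t, P) = -275/3 - P*t*(24 - 3*(-4 + t)*(-2 + P))/3 (l(t, P) = 9 - (((24 - 3*(-4 + t)*(-2 + P))*t)*P + 302)/3 = 9 - ((t*(24 - 3*(-4 + t)*(-2 + P)))*P + 302)/3 = 9 - (P*t*(24 - 3*(-4 + t)*(-2 + P)) + 302)/3 = 9 - (302 + P*t*(24 - 3*(-4 + t)*(-2 + P)))/3 = 9 + (-302/3 - P*t*(24 - 3*(-4 + t)*(-2 + P))/3) = -275/3 - P*t*(24 - 3*(-4 + t)*(-2 + P))/3)
-l(-81, 43) = -(-275/3 + 43*(-81)*(-8 + (-4 - 81)*(-2 + 43))) = -(-275/3 + 43*(-81)*(-8 - 85*41)) = -(-275/3 + 43*(-81)*(-8 - 3485)) = -(-275/3 + 43*(-81)*(-3493)) = -(-275/3 + 12166119) = -1*36498082/3 = -36498082/3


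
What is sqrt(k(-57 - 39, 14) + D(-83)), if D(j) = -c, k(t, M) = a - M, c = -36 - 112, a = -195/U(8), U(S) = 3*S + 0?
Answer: sqrt(2014)/4 ≈ 11.219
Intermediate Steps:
U(S) = 3*S
a = -65/8 (a = -195/(3*8) = -195/24 = -195*1/24 = -65/8 ≈ -8.1250)
c = -148
k(t, M) = -65/8 - M
D(j) = 148 (D(j) = -1*(-148) = 148)
sqrt(k(-57 - 39, 14) + D(-83)) = sqrt((-65/8 - 1*14) + 148) = sqrt((-65/8 - 14) + 148) = sqrt(-177/8 + 148) = sqrt(1007/8) = sqrt(2014)/4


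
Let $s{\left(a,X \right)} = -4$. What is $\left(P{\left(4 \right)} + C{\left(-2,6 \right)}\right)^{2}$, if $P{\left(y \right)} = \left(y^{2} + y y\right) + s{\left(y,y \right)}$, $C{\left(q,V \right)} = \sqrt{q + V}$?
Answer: $900$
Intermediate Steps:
$C{\left(q,V \right)} = \sqrt{V + q}$
$P{\left(y \right)} = -4 + 2 y^{2}$ ($P{\left(y \right)} = \left(y^{2} + y y\right) - 4 = \left(y^{2} + y^{2}\right) - 4 = 2 y^{2} - 4 = -4 + 2 y^{2}$)
$\left(P{\left(4 \right)} + C{\left(-2,6 \right)}\right)^{2} = \left(\left(-4 + 2 \cdot 4^{2}\right) + \sqrt{6 - 2}\right)^{2} = \left(\left(-4 + 2 \cdot 16\right) + \sqrt{4}\right)^{2} = \left(\left(-4 + 32\right) + 2\right)^{2} = \left(28 + 2\right)^{2} = 30^{2} = 900$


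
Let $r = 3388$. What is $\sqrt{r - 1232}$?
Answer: $14 \sqrt{11} \approx 46.433$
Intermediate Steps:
$\sqrt{r - 1232} = \sqrt{3388 - 1232} = \sqrt{2156} = 14 \sqrt{11}$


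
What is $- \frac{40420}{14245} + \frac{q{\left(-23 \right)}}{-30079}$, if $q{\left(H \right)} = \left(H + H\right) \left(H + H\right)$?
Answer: $- \frac{35598160}{12242153} \approx -2.9078$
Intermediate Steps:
$q{\left(H \right)} = 4 H^{2}$ ($q{\left(H \right)} = 2 H 2 H = 4 H^{2}$)
$- \frac{40420}{14245} + \frac{q{\left(-23 \right)}}{-30079} = - \frac{40420}{14245} + \frac{4 \left(-23\right)^{2}}{-30079} = \left(-40420\right) \frac{1}{14245} + 4 \cdot 529 \left(- \frac{1}{30079}\right) = - \frac{8084}{2849} + 2116 \left(- \frac{1}{30079}\right) = - \frac{8084}{2849} - \frac{2116}{30079} = - \frac{35598160}{12242153}$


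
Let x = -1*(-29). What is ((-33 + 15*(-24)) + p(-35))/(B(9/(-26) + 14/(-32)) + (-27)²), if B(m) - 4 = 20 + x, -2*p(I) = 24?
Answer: -405/782 ≈ -0.51790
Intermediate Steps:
x = 29
p(I) = -12 (p(I) = -½*24 = -12)
B(m) = 53 (B(m) = 4 + (20 + 29) = 4 + 49 = 53)
((-33 + 15*(-24)) + p(-35))/(B(9/(-26) + 14/(-32)) + (-27)²) = ((-33 + 15*(-24)) - 12)/(53 + (-27)²) = ((-33 - 360) - 12)/(53 + 729) = (-393 - 12)/782 = -405*1/782 = -405/782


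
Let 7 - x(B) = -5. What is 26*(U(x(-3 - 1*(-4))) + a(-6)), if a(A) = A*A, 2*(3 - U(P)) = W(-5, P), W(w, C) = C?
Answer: 858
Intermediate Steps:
x(B) = 12 (x(B) = 7 - 1*(-5) = 7 + 5 = 12)
U(P) = 3 - P/2
a(A) = A²
26*(U(x(-3 - 1*(-4))) + a(-6)) = 26*((3 - ½*12) + (-6)²) = 26*((3 - 6) + 36) = 26*(-3 + 36) = 26*33 = 858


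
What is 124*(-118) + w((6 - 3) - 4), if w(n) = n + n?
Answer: -14634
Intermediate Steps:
w(n) = 2*n
124*(-118) + w((6 - 3) - 4) = 124*(-118) + 2*((6 - 3) - 4) = -14632 + 2*(3 - 4) = -14632 + 2*(-1) = -14632 - 2 = -14634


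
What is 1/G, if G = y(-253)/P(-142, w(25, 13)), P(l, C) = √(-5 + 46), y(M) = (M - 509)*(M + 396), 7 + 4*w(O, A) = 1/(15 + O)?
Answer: -√41/108966 ≈ -5.8763e-5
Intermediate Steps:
w(O, A) = -7/4 + 1/(4*(15 + O))
y(M) = (-509 + M)*(396 + M)
P(l, C) = √41
G = -108966*√41/41 (G = (-201564 + (-253)² - 113*(-253))/(√41) = (-201564 + 64009 + 28589)*(√41/41) = -108966*√41/41 ≈ -17018.)
1/G = 1/(-108966*√41/41) = -√41/108966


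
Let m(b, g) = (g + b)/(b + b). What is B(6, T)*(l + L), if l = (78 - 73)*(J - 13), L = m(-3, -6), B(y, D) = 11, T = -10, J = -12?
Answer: -2717/2 ≈ -1358.5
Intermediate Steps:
m(b, g) = (b + g)/(2*b) (m(b, g) = (b + g)/((2*b)) = (b + g)*(1/(2*b)) = (b + g)/(2*b))
L = 3/2 (L = (½)*(-3 - 6)/(-3) = (½)*(-⅓)*(-9) = 3/2 ≈ 1.5000)
l = -125 (l = (78 - 73)*(-12 - 13) = 5*(-25) = -125)
B(6, T)*(l + L) = 11*(-125 + 3/2) = 11*(-247/2) = -2717/2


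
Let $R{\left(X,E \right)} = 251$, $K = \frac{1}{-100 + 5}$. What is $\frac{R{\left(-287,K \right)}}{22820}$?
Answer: $\frac{251}{22820} \approx 0.010999$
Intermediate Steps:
$K = - \frac{1}{95}$ ($K = \frac{1}{-95} = - \frac{1}{95} \approx -0.010526$)
$\frac{R{\left(-287,K \right)}}{22820} = \frac{251}{22820}$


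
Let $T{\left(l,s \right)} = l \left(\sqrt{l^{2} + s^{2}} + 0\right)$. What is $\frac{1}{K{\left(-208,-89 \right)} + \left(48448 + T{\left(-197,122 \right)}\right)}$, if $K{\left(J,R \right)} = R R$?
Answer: $\frac{56369}{1093692524} + \frac{197 \sqrt{53693}}{1093692524} \approx 9.3278 \cdot 10^{-5}$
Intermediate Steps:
$K{\left(J,R \right)} = R^{2}$
$T{\left(l,s \right)} = l \sqrt{l^{2} + s^{2}}$
$\frac{1}{K{\left(-208,-89 \right)} + \left(48448 + T{\left(-197,122 \right)}\right)} = \frac{1}{\left(-89\right)^{2} + \left(48448 - 197 \sqrt{\left(-197\right)^{2} + 122^{2}}\right)} = \frac{1}{7921 + \left(48448 - 197 \sqrt{38809 + 14884}\right)} = \frac{1}{7921 + \left(48448 - 197 \sqrt{53693}\right)} = \frac{1}{56369 - 197 \sqrt{53693}}$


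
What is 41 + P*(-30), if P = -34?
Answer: 1061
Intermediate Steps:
41 + P*(-30) = 41 - 34*(-30) = 41 + 1020 = 1061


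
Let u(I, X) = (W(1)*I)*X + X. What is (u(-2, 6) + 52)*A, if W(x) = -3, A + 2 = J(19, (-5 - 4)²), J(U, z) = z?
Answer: 7426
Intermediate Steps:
A = 79 (A = -2 + (-5 - 4)² = -2 + (-9)² = -2 + 81 = 79)
u(I, X) = X - 3*I*X (u(I, X) = (-3*I)*X + X = -3*I*X + X = X - 3*I*X)
(u(-2, 6) + 52)*A = (6*(1 - 3*(-2)) + 52)*79 = (6*(1 + 6) + 52)*79 = (6*7 + 52)*79 = (42 + 52)*79 = 94*79 = 7426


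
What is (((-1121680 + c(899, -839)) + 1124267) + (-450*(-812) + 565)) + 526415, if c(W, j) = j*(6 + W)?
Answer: 135672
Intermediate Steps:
(((-1121680 + c(899, -839)) + 1124267) + (-450*(-812) + 565)) + 526415 = (((-1121680 - 839*(6 + 899)) + 1124267) + (-450*(-812) + 565)) + 526415 = (((-1121680 - 839*905) + 1124267) + (365400 + 565)) + 526415 = (((-1121680 - 759295) + 1124267) + 365965) + 526415 = ((-1880975 + 1124267) + 365965) + 526415 = (-756708 + 365965) + 526415 = -390743 + 526415 = 135672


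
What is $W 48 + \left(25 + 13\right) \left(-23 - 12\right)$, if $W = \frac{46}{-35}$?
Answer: $- \frac{48758}{35} \approx -1393.1$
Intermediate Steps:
$W = - \frac{46}{35}$ ($W = 46 \left(- \frac{1}{35}\right) = - \frac{46}{35} \approx -1.3143$)
$W 48 + \left(25 + 13\right) \left(-23 - 12\right) = \left(- \frac{46}{35}\right) 48 + \left(25 + 13\right) \left(-23 - 12\right) = - \frac{2208}{35} + 38 \left(-35\right) = - \frac{2208}{35} - 1330 = - \frac{48758}{35}$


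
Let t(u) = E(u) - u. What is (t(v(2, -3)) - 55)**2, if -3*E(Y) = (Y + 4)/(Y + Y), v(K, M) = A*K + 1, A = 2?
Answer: 363609/100 ≈ 3636.1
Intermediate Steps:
v(K, M) = 1 + 2*K (v(K, M) = 2*K + 1 = 1 + 2*K)
E(Y) = -(4 + Y)/(6*Y) (E(Y) = -(Y + 4)/(3*(Y + Y)) = -(4 + Y)/(3*(2*Y)) = -(4 + Y)*1/(2*Y)/3 = -(4 + Y)/(6*Y))
t(u) = -u + (-4 - u)/(6*u) (t(u) = (-4 - u)/(6*u) - u = -u + (-4 - u)/(6*u))
(t(v(2, -3)) - 55)**2 = ((-1/6 - (1 + 2*2) - 2/(3*(1 + 2*2))) - 55)**2 = ((-1/6 - (1 + 4) - 2/(3*(1 + 4))) - 55)**2 = ((-1/6 - 1*5 - 2/3/5) - 55)**2 = ((-1/6 - 5 - 2/3*1/5) - 55)**2 = ((-1/6 - 5 - 2/15) - 55)**2 = (-53/10 - 55)**2 = (-603/10)**2 = 363609/100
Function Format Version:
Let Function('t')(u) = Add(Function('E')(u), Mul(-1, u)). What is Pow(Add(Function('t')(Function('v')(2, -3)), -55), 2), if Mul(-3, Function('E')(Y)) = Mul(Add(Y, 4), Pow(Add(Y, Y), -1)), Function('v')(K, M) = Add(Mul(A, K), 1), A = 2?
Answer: Rational(363609, 100) ≈ 3636.1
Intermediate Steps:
Function('v')(K, M) = Add(1, Mul(2, K)) (Function('v')(K, M) = Add(Mul(2, K), 1) = Add(1, Mul(2, K)))
Function('E')(Y) = Mul(Rational(-1, 6), Pow(Y, -1), Add(4, Y)) (Function('E')(Y) = Mul(Rational(-1, 3), Mul(Add(Y, 4), Pow(Add(Y, Y), -1))) = Mul(Rational(-1, 3), Mul(Add(4, Y), Pow(Mul(2, Y), -1))) = Mul(Rational(-1, 3), Mul(Add(4, Y), Mul(Rational(1, 2), Pow(Y, -1)))) = Mul(Rational(-1, 3), Mul(Rational(1, 2), Pow(Y, -1), Add(4, Y))) = Mul(Rational(-1, 6), Pow(Y, -1), Add(4, Y)))
Function('t')(u) = Add(Mul(-1, u), Mul(Rational(1, 6), Pow(u, -1), Add(-4, Mul(-1, u)))) (Function('t')(u) = Add(Mul(Rational(1, 6), Pow(u, -1), Add(-4, Mul(-1, u))), Mul(-1, u)) = Add(Mul(-1, u), Mul(Rational(1, 6), Pow(u, -1), Add(-4, Mul(-1, u)))))
Pow(Add(Function('t')(Function('v')(2, -3)), -55), 2) = Pow(Add(Add(Rational(-1, 6), Mul(-1, Add(1, Mul(2, 2))), Mul(Rational(-2, 3), Pow(Add(1, Mul(2, 2)), -1))), -55), 2) = Pow(Add(Add(Rational(-1, 6), Mul(-1, Add(1, 4)), Mul(Rational(-2, 3), Pow(Add(1, 4), -1))), -55), 2) = Pow(Add(Add(Rational(-1, 6), Mul(-1, 5), Mul(Rational(-2, 3), Pow(5, -1))), -55), 2) = Pow(Add(Add(Rational(-1, 6), -5, Mul(Rational(-2, 3), Rational(1, 5))), -55), 2) = Pow(Add(Add(Rational(-1, 6), -5, Rational(-2, 15)), -55), 2) = Pow(Add(Rational(-53, 10), -55), 2) = Pow(Rational(-603, 10), 2) = Rational(363609, 100)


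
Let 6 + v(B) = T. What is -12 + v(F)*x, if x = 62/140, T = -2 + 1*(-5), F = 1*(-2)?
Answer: -1243/70 ≈ -17.757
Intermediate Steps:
F = -2
T = -7 (T = -2 - 5 = -7)
v(B) = -13 (v(B) = -6 - 7 = -13)
x = 31/70 (x = 62*(1/140) = 31/70 ≈ 0.44286)
-12 + v(F)*x = -12 - 13*31/70 = -12 - 403/70 = -1243/70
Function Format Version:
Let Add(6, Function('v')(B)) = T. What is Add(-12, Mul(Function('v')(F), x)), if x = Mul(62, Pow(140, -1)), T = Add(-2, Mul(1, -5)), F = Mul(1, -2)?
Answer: Rational(-1243, 70) ≈ -17.757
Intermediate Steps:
F = -2
T = -7 (T = Add(-2, -5) = -7)
Function('v')(B) = -13 (Function('v')(B) = Add(-6, -7) = -13)
x = Rational(31, 70) (x = Mul(62, Rational(1, 140)) = Rational(31, 70) ≈ 0.44286)
Add(-12, Mul(Function('v')(F), x)) = Add(-12, Mul(-13, Rational(31, 70))) = Add(-12, Rational(-403, 70)) = Rational(-1243, 70)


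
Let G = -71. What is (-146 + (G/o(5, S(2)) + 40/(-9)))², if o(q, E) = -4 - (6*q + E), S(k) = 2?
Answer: 28569025/1296 ≈ 22044.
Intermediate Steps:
o(q, E) = -4 - E - 6*q (o(q, E) = -4 - (E + 6*q) = -4 + (-E - 6*q) = -4 - E - 6*q)
(-146 + (G/o(5, S(2)) + 40/(-9)))² = (-146 + (-71/(-4 - 1*2 - 6*5) + 40/(-9)))² = (-146 + (-71/(-4 - 2 - 30) + 40*(-⅑)))² = (-146 + (-71/(-36) - 40/9))² = (-146 + (-71*(-1/36) - 40/9))² = (-146 + (71/36 - 40/9))² = (-146 - 89/36)² = (-5345/36)² = 28569025/1296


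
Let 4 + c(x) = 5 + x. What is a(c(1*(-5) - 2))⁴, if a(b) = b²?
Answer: 1679616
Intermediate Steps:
c(x) = 1 + x (c(x) = -4 + (5 + x) = 1 + x)
a(c(1*(-5) - 2))⁴ = ((1 + (1*(-5) - 2))²)⁴ = ((1 + (-5 - 2))²)⁴ = ((1 - 7)²)⁴ = ((-6)²)⁴ = 36⁴ = 1679616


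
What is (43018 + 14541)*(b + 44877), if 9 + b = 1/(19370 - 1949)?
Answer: 44990729247811/17421 ≈ 2.5826e+9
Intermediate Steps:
b = -156788/17421 (b = -9 + 1/(19370 - 1949) = -9 + 1/17421 = -156788/17421 ≈ -8.9999)
(43018 + 14541)*(b + 44877) = (43018 + 14541)*(-156788/17421 + 44877) = 57559*(781645429/17421) = 44990729247811/17421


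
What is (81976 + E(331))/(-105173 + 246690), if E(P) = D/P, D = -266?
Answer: 27133790/46842127 ≈ 0.57926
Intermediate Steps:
E(P) = -266/P
(81976 + E(331))/(-105173 + 246690) = (81976 - 266/331)/(-105173 + 246690) = (81976 - 266*1/331)/141517 = (81976 - 266/331)*(1/141517) = (27133790/331)*(1/141517) = 27133790/46842127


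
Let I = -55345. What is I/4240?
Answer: -11069/848 ≈ -13.053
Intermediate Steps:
I/4240 = -55345/4240 = -55345*1/4240 = -11069/848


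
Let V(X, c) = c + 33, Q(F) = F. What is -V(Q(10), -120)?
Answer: 87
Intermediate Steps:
V(X, c) = 33 + c
-V(Q(10), -120) = -(33 - 120) = -1*(-87) = 87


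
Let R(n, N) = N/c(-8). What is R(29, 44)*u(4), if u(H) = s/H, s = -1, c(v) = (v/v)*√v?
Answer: 11*I*√2/4 ≈ 3.8891*I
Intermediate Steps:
c(v) = √v (c(v) = 1*√v = √v)
R(n, N) = -I*N*√2/4 (R(n, N) = N/(√(-8)) = N/((2*I*√2)) = N*(-I*√2/4) = -I*N*√2/4)
u(H) = -1/H
R(29, 44)*u(4) = (-¼*I*44*√2)*(-1/4) = (-11*I*√2)*(-1*¼) = -11*I*√2*(-¼) = 11*I*√2/4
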